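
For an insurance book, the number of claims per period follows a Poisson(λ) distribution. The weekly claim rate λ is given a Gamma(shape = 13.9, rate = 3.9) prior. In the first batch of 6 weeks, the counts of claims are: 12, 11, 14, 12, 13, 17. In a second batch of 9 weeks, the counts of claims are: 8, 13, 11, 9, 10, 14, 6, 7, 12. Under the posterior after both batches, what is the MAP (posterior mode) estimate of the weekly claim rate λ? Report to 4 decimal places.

9.6243

With a Gamma(shape α, rate β) prior, the Poisson likelihood is conjugate: the posterior is Gamma(α + ΣXᵢ, β + n).
Batch 1: sum of counts S = 79 over n = 6 weeks.
After batch 1: Gamma(α+S, β+n) = Gamma(13.9+79, 3.9+6) = Gamma(92.9, 9.9).
Batch 2: sum of counts S = 90 over n = 9 weeks.
After batch 2: Gamma(α+S, β+n) = Gamma(92.9+90, 9.9+9) = Gamma(182.9, 18.9).
Mode of Gamma(α,β) for α≥1 is (α−1)/β = 181.9/18.9 = 9.6243.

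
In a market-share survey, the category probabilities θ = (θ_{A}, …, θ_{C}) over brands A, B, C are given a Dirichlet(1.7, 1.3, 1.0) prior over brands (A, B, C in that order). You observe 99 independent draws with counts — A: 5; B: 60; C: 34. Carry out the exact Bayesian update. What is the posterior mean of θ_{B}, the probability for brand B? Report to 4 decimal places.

0.5951

The Dirichlet prior is conjugate to the Multinomial likelihood: each posterior αⱼ = prior αⱼ + observed count nⱼ.
Posterior concentration: (6.7, 61.3, 35.0), total = 103.0.
E[θ_{B}|data] = α_{B}/Σα = 61.3/103.0 = 0.5951.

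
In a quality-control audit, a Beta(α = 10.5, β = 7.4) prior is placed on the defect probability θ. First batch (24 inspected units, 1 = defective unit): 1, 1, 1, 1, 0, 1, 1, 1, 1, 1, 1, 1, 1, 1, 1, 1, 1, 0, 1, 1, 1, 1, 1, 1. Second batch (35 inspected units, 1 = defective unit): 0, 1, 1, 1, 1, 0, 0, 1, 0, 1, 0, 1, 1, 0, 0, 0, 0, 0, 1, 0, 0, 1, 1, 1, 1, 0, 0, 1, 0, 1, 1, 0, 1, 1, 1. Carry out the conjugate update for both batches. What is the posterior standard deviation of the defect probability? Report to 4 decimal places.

The Beta prior is conjugate to a Binomial/Bernoulli likelihood; the update adds successes to α and failures to β.
After batch 1: Beta(10.5+22, 7.4+2) = Beta(32.5, 9.4).
After batch 2: Beta(32.5+19, 9.4+16) = Beta(51.5, 25.4).
Var = αβ/((α+β)²(α+β+1)) = 51.5·25.4/(76.9²·77.9) = 0.00283956; SD = √0.00283956 = 0.0533.

0.0533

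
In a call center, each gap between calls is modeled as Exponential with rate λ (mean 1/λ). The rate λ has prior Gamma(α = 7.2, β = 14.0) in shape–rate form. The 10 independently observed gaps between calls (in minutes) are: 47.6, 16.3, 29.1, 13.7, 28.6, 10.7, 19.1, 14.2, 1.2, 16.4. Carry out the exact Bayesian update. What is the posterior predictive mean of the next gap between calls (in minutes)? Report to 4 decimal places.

With a Gamma(shape α, rate β) prior on the exponential rate λ, the posterior after n observations with total T = Σxᵢ is Gamma(α+n, β+T).
Sum of observations T = 196.9 minutes; n = 10.
Posterior: Gamma(7.2+10, 14.0+196.9) = Gamma(17.2, 210.9).
The predictive distribution for the next observation is Lomax; its mean is β/(α−1) = 210.9/16.2 = 13.0185.

13.0185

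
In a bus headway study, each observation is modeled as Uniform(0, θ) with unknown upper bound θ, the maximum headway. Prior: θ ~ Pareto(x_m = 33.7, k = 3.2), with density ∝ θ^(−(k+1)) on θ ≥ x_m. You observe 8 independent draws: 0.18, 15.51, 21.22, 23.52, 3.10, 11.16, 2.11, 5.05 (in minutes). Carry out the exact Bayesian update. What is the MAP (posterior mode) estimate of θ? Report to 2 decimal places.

33.70

A Pareto(scale x_m, shape k) prior on the upper bound θ of Uniform(0, θ) is conjugate: posterior is Pareto(max(x_m, max xᵢ), k + n).
Sample maximum = 23.52; prior scale x_m = 33.7 → posterior scale = max = 33.70.
Posterior shape = 3.2 + 8 = 11.2.
The Pareto density is decreasing on [x_m, ∞), so the mode is x_m = 33.70.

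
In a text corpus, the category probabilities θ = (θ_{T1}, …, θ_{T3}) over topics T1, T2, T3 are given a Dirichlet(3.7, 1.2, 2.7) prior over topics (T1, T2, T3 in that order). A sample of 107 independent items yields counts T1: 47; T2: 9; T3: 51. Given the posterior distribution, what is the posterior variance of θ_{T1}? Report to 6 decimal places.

The Dirichlet prior is conjugate to the Multinomial likelihood: each posterior αⱼ = prior αⱼ + observed count nⱼ.
Posterior concentration: (50.7, 10.2, 53.7), total = 114.6.
Var[θ_j] = α_j(Σα−α_j)/((Σα)²(Σα+1)) = 50.7·63.9/(114.6²·115.6) = 0.002134.

0.002134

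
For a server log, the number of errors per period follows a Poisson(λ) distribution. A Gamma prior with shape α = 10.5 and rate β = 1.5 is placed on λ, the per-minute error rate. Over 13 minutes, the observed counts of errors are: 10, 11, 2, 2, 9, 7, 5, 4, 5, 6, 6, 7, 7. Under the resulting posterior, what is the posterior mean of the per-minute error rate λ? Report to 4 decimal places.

With a Gamma(shape α, rate β) prior, the Poisson likelihood is conjugate: the posterior is Gamma(α + ΣXᵢ, β + n).
Sum of counts S = 81 over n = 13 minutes.
Posterior: Gamma(α+S, β+n) = Gamma(10.5+81, 1.5+13) = Gamma(91.5, 14.5).
Posterior mean = α/β = 91.5/14.5 = 6.3103.

6.3103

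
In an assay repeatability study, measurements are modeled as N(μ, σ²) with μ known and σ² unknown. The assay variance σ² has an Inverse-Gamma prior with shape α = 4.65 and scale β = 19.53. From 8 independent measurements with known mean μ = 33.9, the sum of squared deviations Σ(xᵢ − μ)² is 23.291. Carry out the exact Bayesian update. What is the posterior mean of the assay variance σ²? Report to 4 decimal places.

4.0752

With known mean μ and an Inverse-Gamma(α, β) prior on σ², the Normal likelihood is conjugate: posterior is Inv-Gamma(α + n/2, β + Σ(xᵢ−μ)²/2).
Posterior: Inv-Gamma(4.65 + 8/2, 19.53 + 23.291/2) = Inv-Gamma(8.65, 31.1755).
E[σ²|data] = β/(α−1) = 31.1755/7.65 = 4.0752.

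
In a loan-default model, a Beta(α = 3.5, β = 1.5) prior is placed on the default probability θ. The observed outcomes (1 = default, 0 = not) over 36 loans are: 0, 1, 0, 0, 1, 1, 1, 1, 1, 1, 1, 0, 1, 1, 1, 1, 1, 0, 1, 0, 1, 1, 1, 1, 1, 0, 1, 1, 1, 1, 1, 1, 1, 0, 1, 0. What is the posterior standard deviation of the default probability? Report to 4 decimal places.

0.0673

The Beta prior is conjugate to a Binomial/Bernoulli likelihood; the update adds successes to α and failures to β.
Posterior: Beta(α+k, β+n−k) = Beta(3.5+27, 1.5+9) = Beta(30.5, 10.5).
Var = αβ/((α+β)²(α+β+1)) = 30.5·10.5/(41.0²·42.0) = 0.00453599; SD = √0.00453599 = 0.0673.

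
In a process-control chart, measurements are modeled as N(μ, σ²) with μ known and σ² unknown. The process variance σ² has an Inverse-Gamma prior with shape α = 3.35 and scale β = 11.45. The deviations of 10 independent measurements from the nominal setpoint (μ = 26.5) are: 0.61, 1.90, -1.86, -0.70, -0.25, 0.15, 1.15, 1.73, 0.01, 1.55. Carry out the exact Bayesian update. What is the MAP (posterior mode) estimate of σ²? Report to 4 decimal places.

With known mean μ and an Inverse-Gamma(α, β) prior on σ², the Normal likelihood is conjugate: posterior is Inv-Gamma(α + n/2, β + Σ(xᵢ−μ)²/2).
Σ(xᵢ−μ)² = (0.61)² + (1.90)² + (-1.86)² + (-0.70)² + (-0.25)² + (0.15)² + (1.15)² + (1.73)² + (0.01)² + (1.55)² = 14.7347.
Posterior: Inv-Gamma(3.35 + 10/2, 11.45 + 14.7347/2) = Inv-Gamma(8.35, 18.81735).
Mode = β/(α+1) = 18.81735/9.35 = 2.0126.

2.0126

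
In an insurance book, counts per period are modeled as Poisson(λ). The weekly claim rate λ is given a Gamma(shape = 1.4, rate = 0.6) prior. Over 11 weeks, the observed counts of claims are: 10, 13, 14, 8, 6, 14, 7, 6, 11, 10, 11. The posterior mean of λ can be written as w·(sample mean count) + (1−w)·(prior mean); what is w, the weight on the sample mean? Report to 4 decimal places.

0.9483

With a Gamma(shape α, rate β) prior, the Poisson likelihood is conjugate: the posterior is Gamma(α + ΣXᵢ, β + n).
Posterior mean = (α₀+S)/(β₀+n) = [n/(β₀+n)]·(S/n) + [β₀/(β₀+n)]·(α₀/β₀), so only n and β₀ enter the weight.
Weight on data w = n/(β₀+n) = 11/(0.6+11) = 11/11.6 = 0.9483.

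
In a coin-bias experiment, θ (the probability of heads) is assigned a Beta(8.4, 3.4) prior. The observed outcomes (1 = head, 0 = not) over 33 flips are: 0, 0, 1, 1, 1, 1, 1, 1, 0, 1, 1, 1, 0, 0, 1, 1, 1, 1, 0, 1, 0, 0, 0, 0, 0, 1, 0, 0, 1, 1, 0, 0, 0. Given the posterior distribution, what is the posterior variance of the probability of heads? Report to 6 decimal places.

The Beta prior is conjugate to a Binomial/Bernoulli likelihood; the update adds successes to α and failures to β.
Posterior: Beta(α+k, β+n−k) = Beta(8.4+17, 3.4+16) = Beta(25.4, 19.4).
Var = αβ/((α+β)²(α+β+1)) = 25.4·19.4/(44.8²·45.8) = 0.005361.

0.005361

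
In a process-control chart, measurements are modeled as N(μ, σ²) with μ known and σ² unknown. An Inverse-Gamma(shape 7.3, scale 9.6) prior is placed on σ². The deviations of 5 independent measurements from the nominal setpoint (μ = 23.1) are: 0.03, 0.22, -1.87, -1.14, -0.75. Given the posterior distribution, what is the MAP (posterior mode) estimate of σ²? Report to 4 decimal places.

1.1393

With known mean μ and an Inverse-Gamma(α, β) prior on σ², the Normal likelihood is conjugate: posterior is Inv-Gamma(α + n/2, β + Σ(xᵢ−μ)²/2).
Σ(xᵢ−μ)² = (0.03)² + (0.22)² + (-1.87)² + (-1.14)² + (-0.75)² = 5.4083.
Posterior: Inv-Gamma(7.3 + 5/2, 9.6 + 5.4083/2) = Inv-Gamma(9.80, 12.30415).
Mode = β/(α+1) = 12.30415/10.80 = 1.1393.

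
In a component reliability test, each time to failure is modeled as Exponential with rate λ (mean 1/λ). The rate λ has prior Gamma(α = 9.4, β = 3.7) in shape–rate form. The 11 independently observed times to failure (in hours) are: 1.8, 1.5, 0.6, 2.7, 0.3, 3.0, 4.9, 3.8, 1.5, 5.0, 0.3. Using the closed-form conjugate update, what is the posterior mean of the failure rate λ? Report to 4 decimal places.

0.7010

With a Gamma(shape α, rate β) prior on the exponential rate λ, the posterior after n observations with total T = Σxᵢ is Gamma(α+n, β+T).
Sum of observations T = 25.4 hours; n = 11.
Posterior: Gamma(9.4+11, 3.7+25.4) = Gamma(20.4, 29.1).
Posterior mean of λ = α/β = 20.4/29.1 = 0.7010.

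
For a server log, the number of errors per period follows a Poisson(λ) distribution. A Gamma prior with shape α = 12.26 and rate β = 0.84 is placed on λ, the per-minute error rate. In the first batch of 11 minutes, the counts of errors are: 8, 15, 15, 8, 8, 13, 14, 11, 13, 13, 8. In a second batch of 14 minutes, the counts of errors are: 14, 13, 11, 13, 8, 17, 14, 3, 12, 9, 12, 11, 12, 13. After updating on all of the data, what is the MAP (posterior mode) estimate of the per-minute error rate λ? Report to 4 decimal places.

11.5813

With a Gamma(shape α, rate β) prior, the Poisson likelihood is conjugate: the posterior is Gamma(α + ΣXᵢ, β + n).
Batch 1: sum of counts S = 126 over n = 11 minutes.
After batch 1: Gamma(α+S, β+n) = Gamma(12.26+126, 0.84+11) = Gamma(138.26, 11.84).
Batch 2: sum of counts S = 162 over n = 14 minutes.
After batch 2: Gamma(α+S, β+n) = Gamma(138.26+162, 11.84+14) = Gamma(300.26, 25.84).
Mode of Gamma(α,β) for α≥1 is (α−1)/β = 299.26/25.84 = 11.5813.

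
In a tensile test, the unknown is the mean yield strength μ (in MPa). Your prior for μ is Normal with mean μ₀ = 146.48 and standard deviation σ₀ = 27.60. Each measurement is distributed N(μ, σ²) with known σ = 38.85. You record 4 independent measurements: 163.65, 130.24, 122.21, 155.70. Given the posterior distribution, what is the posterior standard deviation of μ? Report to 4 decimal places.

For Normal data with known variance σ², a Normal(μ₀, σ₀²) prior on μ is conjugate. Posterior precision = 1/σ₀² + n/σ²; posterior mean is the precision-weighted average of μ₀ and x̄.
σ₀² = 27.60² = 761.76, σ² = 38.85² = 1509.3225; σ² + n·σ₀² = 1509.3225 + 4·761.76 = 4556.3625.
Posterior precision = 1/σ₀² + n/σ² = 1/761.76 + 4/1509.3225 = (σ² + n·σ₀²)/(σ₀²σ²) = 4556.3625/(761.76·1509.3225); posterior variance σₙ² = σ₀²σ²/(σ² + n·σ₀²) = 761.76·1509.3225/4556.3625 = 252.337585.
Posterior SD = √σₙ² = √(761.76·1509.3225/4556.3625) = 15.8851.

15.8851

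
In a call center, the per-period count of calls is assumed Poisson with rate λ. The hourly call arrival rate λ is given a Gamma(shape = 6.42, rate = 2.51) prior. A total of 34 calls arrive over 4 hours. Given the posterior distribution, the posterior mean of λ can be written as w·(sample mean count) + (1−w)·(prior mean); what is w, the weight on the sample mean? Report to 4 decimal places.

With a Gamma(shape α, rate β) prior, the Poisson likelihood is conjugate: the posterior is Gamma(α + ΣXᵢ, β + n).
Posterior mean = (α₀+S)/(β₀+n) = [n/(β₀+n)]·(S/n) + [β₀/(β₀+n)]·(α₀/β₀), so only n and β₀ enter the weight.
Weight on data w = n/(β₀+n) = 4/(2.51+4) = 4/6.51 = 0.6144.

0.6144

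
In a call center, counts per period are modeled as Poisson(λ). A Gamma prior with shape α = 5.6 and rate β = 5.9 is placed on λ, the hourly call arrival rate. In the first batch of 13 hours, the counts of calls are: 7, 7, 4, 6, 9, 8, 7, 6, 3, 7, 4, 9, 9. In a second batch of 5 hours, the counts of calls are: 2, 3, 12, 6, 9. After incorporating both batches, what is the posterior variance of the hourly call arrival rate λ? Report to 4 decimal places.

With a Gamma(shape α, rate β) prior, the Poisson likelihood is conjugate: the posterior is Gamma(α + ΣXᵢ, β + n).
Batch 1: sum of counts S = 86 over n = 13 hours.
After batch 1: Gamma(α+S, β+n) = Gamma(5.6+86, 5.9+13) = Gamma(91.6, 18.9).
Batch 2: sum of counts S = 32 over n = 5 hours.
After batch 2: Gamma(α+S, β+n) = Gamma(91.6+32, 18.9+5) = Gamma(123.6, 23.9).
Var = α/β² = 123.6/23.9² = 0.2164.

0.2164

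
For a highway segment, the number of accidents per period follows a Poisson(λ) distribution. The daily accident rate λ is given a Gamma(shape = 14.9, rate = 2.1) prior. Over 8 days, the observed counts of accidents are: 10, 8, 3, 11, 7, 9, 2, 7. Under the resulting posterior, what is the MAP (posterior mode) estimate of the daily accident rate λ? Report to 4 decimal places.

7.0198

With a Gamma(shape α, rate β) prior, the Poisson likelihood is conjugate: the posterior is Gamma(α + ΣXᵢ, β + n).
Sum of counts S = 57 over n = 8 days.
Posterior: Gamma(α+S, β+n) = Gamma(14.9+57, 2.1+8) = Gamma(71.9, 10.1).
Mode of Gamma(α,β) for α≥1 is (α−1)/β = 70.9/10.1 = 7.0198.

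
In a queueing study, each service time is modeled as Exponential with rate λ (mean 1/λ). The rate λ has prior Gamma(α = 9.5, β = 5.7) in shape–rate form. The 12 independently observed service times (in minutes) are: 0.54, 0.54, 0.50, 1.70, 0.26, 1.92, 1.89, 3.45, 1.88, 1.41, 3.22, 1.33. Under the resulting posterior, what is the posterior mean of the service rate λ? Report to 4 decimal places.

With a Gamma(shape α, rate β) prior on the exponential rate λ, the posterior after n observations with total T = Σxᵢ is Gamma(α+n, β+T).
Sum of observations T = 18.64 minutes; n = 12.
Posterior: Gamma(9.5+12, 5.7+18.64) = Gamma(21.5, 24.34).
Posterior mean of λ = α/β = 21.5/24.34 = 0.8833.

0.8833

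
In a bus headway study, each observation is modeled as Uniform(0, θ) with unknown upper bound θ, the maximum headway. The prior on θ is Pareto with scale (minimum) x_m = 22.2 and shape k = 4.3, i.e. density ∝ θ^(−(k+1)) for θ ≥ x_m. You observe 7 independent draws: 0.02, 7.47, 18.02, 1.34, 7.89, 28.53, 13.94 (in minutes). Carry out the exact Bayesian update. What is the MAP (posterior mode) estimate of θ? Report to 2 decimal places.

A Pareto(scale x_m, shape k) prior on the upper bound θ of Uniform(0, θ) is conjugate: posterior is Pareto(max(x_m, max xᵢ), k + n).
Sample maximum = 28.53; prior scale x_m = 22.2 → posterior scale = max = 28.53.
Posterior shape = 4.3 + 7 = 11.3.
The Pareto density is decreasing on [x_m, ∞), so the mode is x_m = 28.53.

28.53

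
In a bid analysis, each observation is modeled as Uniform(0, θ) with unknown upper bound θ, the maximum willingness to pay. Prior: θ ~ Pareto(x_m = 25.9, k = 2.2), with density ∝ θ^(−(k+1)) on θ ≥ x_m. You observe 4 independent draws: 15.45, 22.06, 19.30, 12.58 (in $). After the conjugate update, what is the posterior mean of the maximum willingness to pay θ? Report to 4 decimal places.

30.8808

A Pareto(scale x_m, shape k) prior on the upper bound θ of Uniform(0, θ) is conjugate: posterior is Pareto(max(x_m, max xᵢ), k + n).
Sample maximum = 22.06; prior scale x_m = 25.9 → posterior scale = max = 25.90.
Posterior shape = 2.2 + 4 = 6.2.
E[θ|data] = k·x_m/(k−1) = 6.2·25.90/5.2 = 30.8808.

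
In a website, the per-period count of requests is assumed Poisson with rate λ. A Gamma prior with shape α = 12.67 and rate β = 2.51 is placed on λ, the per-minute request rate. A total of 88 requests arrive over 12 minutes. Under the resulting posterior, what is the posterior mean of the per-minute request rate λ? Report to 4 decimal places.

With a Gamma(shape α, rate β) prior, the Poisson likelihood is conjugate: the posterior is Gamma(α + ΣXᵢ, β + n).
Posterior: Gamma(α+S, β+n) = Gamma(12.67+88, 2.51+12) = Gamma(100.67, 14.51).
Posterior mean = α/β = 100.67/14.51 = 6.9380.

6.9380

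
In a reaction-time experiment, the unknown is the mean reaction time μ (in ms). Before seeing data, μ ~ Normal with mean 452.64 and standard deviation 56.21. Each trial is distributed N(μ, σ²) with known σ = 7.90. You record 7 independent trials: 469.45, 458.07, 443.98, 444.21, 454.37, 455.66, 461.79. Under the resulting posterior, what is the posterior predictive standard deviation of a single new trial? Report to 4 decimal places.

For Normal data with known variance σ², a Normal(μ₀, σ₀²) prior on μ is conjugate. Posterior precision = 1/σ₀² + n/σ²; posterior mean is the precision-weighted average of μ₀ and x̄.
σ₀² = 56.21² = 3159.5641, σ² = 7.90² = 62.41; σ² + n·σ₀² = 62.41 + 7·3159.5641 = 22179.3587.
Posterior precision = 1/σ₀² + n/σ² = 1/3159.5641 + 7/62.41 = (σ² + n·σ₀²)/(σ₀²σ²) = 22179.3587/(3159.5641·62.41); posterior variance σₙ² = σ₀²σ²/(σ² + n·σ₀²) = 3159.5641·62.41/22179.3587 = 8.890627.
Predictive variance for one new observation = σₙ² + σ² = 3159.5641·62.41/22179.3587 + 62.41 = σ²·(σ₀² + 22179.3587)/22179.3587 = 62.41·25338.9228/22179.3587 = 71.300627; SD = √(62.41·25338.9228/22179.3587) = 8.4440.

8.4440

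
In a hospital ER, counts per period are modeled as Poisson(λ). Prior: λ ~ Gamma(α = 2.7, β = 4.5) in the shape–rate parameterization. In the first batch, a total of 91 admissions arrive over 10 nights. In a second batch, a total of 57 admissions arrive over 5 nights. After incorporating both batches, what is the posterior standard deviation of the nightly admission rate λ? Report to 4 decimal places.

With a Gamma(shape α, rate β) prior, the Poisson likelihood is conjugate: the posterior is Gamma(α + ΣXᵢ, β + n).
After batch 1: Gamma(α+S, β+n) = Gamma(2.7+91, 4.5+10) = Gamma(93.7, 14.5).
After batch 2: Gamma(α+S, β+n) = Gamma(93.7+57, 14.5+5) = Gamma(150.7, 19.5).
SD = √α/β = √150.7/19.5 = 0.6295.

0.6295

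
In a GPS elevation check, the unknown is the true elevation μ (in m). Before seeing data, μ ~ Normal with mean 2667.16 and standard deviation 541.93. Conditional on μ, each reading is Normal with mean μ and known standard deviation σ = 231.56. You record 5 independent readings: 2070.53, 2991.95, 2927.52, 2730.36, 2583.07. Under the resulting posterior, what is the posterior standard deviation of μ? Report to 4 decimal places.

For Normal data with known variance σ², a Normal(μ₀, σ₀²) prior on μ is conjugate. Posterior precision = 1/σ₀² + n/σ²; posterior mean is the precision-weighted average of μ₀ and x̄.
σ₀² = 541.93² = 293688.1249, σ² = 231.56² = 53620.0336; σ² + n·σ₀² = 53620.0336 + 5·293688.1249 = 1522060.6581.
Posterior precision = 1/σ₀² + n/σ² = 1/293688.1249 + 5/53620.0336 = (σ² + n·σ₀²)/(σ₀²σ²) = 1522060.6581/(293688.1249·53620.0336); posterior variance σₙ² = σ₀²σ²/(σ² + n·σ₀²) = 293688.1249·53620.0336/1522060.6581 = 10346.215206.
Posterior SD = √σₙ² = √(293688.1249·53620.0336/1522060.6581) = 101.7163.

101.7163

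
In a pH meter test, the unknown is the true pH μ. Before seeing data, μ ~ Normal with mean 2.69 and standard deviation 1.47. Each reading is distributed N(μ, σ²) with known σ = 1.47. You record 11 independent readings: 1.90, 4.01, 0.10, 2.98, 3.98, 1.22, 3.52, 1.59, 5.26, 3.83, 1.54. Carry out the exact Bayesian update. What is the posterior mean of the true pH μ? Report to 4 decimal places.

For Normal data with known variance σ², a Normal(μ₀, σ₀²) prior on μ is conjugate. Posterior precision = 1/σ₀² + n/σ²; posterior mean is the precision-weighted average of μ₀ and x̄.
Σxᵢ = 1.90 + 4.01 + 0.10 + 2.98 + 3.98 + 1.22 + 3.52 + 1.59 + 5.26 + 3.83 + 1.54 = 29.93, so n·x̄ = 29.93.
σ₀² = 1.47² = 2.1609, σ² = 1.47² = 2.1609; σ² + n·σ₀² = 2.1609 + 11·2.1609 = 25.9308.
Posterior mean = (μ₀/σ₀² + n·x̄/σ²)/(1/σ₀² + n/σ²) = (σ²·μ₀ + σ₀²·n·x̄)/(σ² + n·σ₀²) = (2.1609·2.69 + 2.1609·29.93)/25.9308 = 70.488558/25.9308 = 2.7183.

2.7183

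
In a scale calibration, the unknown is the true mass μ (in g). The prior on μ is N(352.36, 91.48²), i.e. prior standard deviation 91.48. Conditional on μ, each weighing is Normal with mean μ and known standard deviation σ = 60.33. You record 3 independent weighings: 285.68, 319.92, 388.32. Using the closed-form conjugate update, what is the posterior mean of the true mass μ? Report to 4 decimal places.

For Normal data with known variance σ², a Normal(μ₀, σ₀²) prior on μ is conjugate. Posterior precision = 1/σ₀² + n/σ²; posterior mean is the precision-weighted average of μ₀ and x̄.
Σxᵢ = 285.68 + 319.92 + 388.32 = 993.92, so n·x̄ = 993.92.
σ₀² = 91.48² = 8368.5904, σ² = 60.33² = 3639.7089; σ² + n·σ₀² = 3639.7089 + 3·8368.5904 = 28745.4801.
Posterior mean = (μ₀/σ₀² + n·x̄/σ²)/(1/σ₀² + n/σ²) = (σ²·μ₀ + σ₀²·n·x̄)/(σ² + n·σ₀²) = (3639.7089·352.36 + 8368.5904·993.92)/28745.4801 = 9600197.198372/28745.4801 = 333.9724.

333.9724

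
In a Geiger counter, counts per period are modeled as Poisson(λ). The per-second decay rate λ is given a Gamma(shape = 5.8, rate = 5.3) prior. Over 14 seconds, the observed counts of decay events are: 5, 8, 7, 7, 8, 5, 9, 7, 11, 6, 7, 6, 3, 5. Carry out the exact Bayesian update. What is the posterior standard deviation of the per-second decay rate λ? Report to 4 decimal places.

0.5176

With a Gamma(shape α, rate β) prior, the Poisson likelihood is conjugate: the posterior is Gamma(α + ΣXᵢ, β + n).
Sum of counts S = 94 over n = 14 seconds.
Posterior: Gamma(α+S, β+n) = Gamma(5.8+94, 5.3+14) = Gamma(99.8, 19.3).
SD = √α/β = √99.8/19.3 = 0.5176.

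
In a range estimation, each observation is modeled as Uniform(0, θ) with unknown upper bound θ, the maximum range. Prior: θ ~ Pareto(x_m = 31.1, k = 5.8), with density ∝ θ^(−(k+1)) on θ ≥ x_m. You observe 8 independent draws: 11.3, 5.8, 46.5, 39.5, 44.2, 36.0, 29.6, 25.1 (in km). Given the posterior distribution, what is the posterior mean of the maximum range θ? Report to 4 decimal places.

50.1328

A Pareto(scale x_m, shape k) prior on the upper bound θ of Uniform(0, θ) is conjugate: posterior is Pareto(max(x_m, max xᵢ), k + n).
Sample maximum = 46.5; prior scale x_m = 31.1 → posterior scale = max = 46.5.
Posterior shape = 5.8 + 8 = 13.8.
E[θ|data] = k·x_m/(k−1) = 13.8·46.5/12.8 = 50.1328.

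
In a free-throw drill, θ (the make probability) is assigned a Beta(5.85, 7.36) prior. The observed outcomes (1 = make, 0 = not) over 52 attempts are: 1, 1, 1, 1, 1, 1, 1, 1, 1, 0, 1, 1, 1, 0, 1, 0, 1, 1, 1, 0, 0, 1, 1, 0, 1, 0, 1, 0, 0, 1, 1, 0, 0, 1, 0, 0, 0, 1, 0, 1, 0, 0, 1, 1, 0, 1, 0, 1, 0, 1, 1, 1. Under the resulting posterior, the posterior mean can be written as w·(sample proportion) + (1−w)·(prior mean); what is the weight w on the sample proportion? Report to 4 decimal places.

0.7974

The Beta prior is conjugate to a Binomial/Bernoulli likelihood; the update adds successes to α and failures to β.
Posterior mean = (α₀+k)/(α₀+β₀+n) = [n/(α₀+β₀+n)]·(k/n) + [(α₀+β₀)/(α₀+β₀+n)]·α₀/(α₀+β₀), so only n and the prior enter the weight.
The weight on the data is w = n/(α₀+β₀+n) = 52/(5.85+7.36+52) = 52/65.21 = 0.7974.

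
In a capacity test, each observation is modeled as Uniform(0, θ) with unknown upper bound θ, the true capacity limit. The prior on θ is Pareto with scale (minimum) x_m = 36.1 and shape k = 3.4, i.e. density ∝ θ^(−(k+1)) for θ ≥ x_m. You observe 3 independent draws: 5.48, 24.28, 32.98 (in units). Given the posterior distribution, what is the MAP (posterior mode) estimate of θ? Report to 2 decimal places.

36.10

A Pareto(scale x_m, shape k) prior on the upper bound θ of Uniform(0, θ) is conjugate: posterior is Pareto(max(x_m, max xᵢ), k + n).
Sample maximum = 32.98; prior scale x_m = 36.1 → posterior scale = max = 36.10.
Posterior shape = 3.4 + 3 = 6.4.
The Pareto density is decreasing on [x_m, ∞), so the mode is x_m = 36.10.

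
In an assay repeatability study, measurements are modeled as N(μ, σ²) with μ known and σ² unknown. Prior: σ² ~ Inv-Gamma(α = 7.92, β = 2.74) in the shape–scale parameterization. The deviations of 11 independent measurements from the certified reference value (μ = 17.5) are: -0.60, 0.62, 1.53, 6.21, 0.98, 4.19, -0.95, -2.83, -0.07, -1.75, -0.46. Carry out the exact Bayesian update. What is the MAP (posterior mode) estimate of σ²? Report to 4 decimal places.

2.6989

With known mean μ and an Inverse-Gamma(α, β) prior on σ², the Normal likelihood is conjugate: posterior is Inv-Gamma(α + n/2, β + Σ(xᵢ−μ)²/2).
Σ(xᵢ−μ)² = (-0.60)² + (0.62)² + (1.53)² + (6.21)² + (0.98)² + (4.19)² + (-0.95)² + (-2.83)² + (-0.07)² + (-1.75)² + (-0.46)² = 72.3563.
Posterior: Inv-Gamma(7.92 + 11/2, 2.74 + 72.3563/2) = Inv-Gamma(13.42, 38.91815).
Mode = β/(α+1) = 38.91815/14.42 = 2.6989.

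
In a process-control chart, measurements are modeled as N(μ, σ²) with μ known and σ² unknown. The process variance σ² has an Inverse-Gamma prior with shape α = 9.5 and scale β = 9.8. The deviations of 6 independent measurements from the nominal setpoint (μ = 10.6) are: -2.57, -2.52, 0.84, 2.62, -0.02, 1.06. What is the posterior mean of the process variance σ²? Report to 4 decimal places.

1.7934

With known mean μ and an Inverse-Gamma(α, β) prior on σ², the Normal likelihood is conjugate: posterior is Inv-Gamma(α + n/2, β + Σ(xᵢ−μ)²/2).
Σ(xᵢ−μ)² = (-2.57)² + (-2.52)² + (0.84)² + (2.62)² + (-0.02)² + (1.06)² = 21.6493.
Posterior: Inv-Gamma(9.5 + 6/2, 9.8 + 21.6493/2) = Inv-Gamma(12.50, 20.62465).
E[σ²|data] = β/(α−1) = 20.62465/11.50 = 1.7934.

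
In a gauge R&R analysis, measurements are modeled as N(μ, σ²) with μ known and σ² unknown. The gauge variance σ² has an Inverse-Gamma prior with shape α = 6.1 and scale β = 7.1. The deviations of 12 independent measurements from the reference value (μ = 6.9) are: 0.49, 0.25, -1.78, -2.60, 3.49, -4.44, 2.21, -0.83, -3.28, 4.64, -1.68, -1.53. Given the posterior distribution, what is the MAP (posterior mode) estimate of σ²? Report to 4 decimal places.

With known mean μ and an Inverse-Gamma(α, β) prior on σ², the Normal likelihood is conjugate: posterior is Inv-Gamma(α + n/2, β + Σ(xᵢ−μ)²/2).
Σ(xᵢ−μ)² = (0.49)² + (0.25)² + (-1.78)² + (-2.60)² + (3.49)² + (-4.44)² + (2.21)² + (-0.83)² + (-3.28)² + (4.64)² + (-1.68)² + (-1.53)² = 85.1490.
Posterior: Inv-Gamma(6.1 + 12/2, 7.1 + 85.1490/2) = Inv-Gamma(12.10, 49.67450).
Mode = β/(α+1) = 49.67450/13.10 = 3.7919.

3.7919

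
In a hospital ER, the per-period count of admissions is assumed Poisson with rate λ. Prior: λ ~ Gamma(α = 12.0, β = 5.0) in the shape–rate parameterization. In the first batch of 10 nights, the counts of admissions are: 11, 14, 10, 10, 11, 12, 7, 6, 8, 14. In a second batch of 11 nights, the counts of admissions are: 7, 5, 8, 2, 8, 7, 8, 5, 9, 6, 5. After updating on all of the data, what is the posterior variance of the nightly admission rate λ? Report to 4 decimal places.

With a Gamma(shape α, rate β) prior, the Poisson likelihood is conjugate: the posterior is Gamma(α + ΣXᵢ, β + n).
Batch 1: sum of counts S = 103 over n = 10 nights.
After batch 1: Gamma(α+S, β+n) = Gamma(12.0+103, 5.0+10) = Gamma(115.0, 15.0).
Batch 2: sum of counts S = 70 over n = 11 nights.
After batch 2: Gamma(α+S, β+n) = Gamma(115.0+70, 15.0+11) = Gamma(185.0, 26.0).
Var = α/β² = 185.0/26.0² = 0.2737.

0.2737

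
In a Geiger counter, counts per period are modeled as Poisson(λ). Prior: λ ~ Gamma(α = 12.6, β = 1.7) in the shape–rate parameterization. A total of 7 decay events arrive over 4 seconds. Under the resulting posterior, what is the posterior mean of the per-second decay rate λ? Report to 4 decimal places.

3.4386

With a Gamma(shape α, rate β) prior, the Poisson likelihood is conjugate: the posterior is Gamma(α + ΣXᵢ, β + n).
Posterior: Gamma(α+S, β+n) = Gamma(12.6+7, 1.7+4) = Gamma(19.6, 5.7).
Posterior mean = α/β = 19.6/5.7 = 3.4386.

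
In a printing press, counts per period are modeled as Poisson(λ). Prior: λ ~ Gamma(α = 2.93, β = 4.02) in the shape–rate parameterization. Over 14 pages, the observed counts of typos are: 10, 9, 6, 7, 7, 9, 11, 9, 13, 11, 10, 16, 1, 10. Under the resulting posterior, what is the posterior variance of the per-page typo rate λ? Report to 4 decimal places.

0.4063

With a Gamma(shape α, rate β) prior, the Poisson likelihood is conjugate: the posterior is Gamma(α + ΣXᵢ, β + n).
Sum of counts S = 129 over n = 14 pages.
Posterior: Gamma(α+S, β+n) = Gamma(2.93+129, 4.02+14) = Gamma(131.93, 18.02).
Var = α/β² = 131.93/18.02² = 0.4063.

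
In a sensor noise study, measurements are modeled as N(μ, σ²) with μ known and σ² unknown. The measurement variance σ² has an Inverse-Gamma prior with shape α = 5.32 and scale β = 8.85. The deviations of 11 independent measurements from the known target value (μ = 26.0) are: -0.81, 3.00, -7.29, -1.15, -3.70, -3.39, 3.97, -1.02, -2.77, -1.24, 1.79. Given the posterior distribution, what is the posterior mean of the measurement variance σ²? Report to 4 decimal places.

With known mean μ and an Inverse-Gamma(α, β) prior on σ², the Normal likelihood is conjugate: posterior is Inv-Gamma(α + n/2, β + Σ(xᵢ−μ)²/2).
Σ(xᵢ−μ)² = (-0.81)² + (3.00)² + (-7.29)² + (-1.15)² + (-3.70)² + (-3.39)² + (3.97)² + (-1.02)² + (-2.77)² + (-1.24)² + (1.79)² = 118.5207.
Posterior: Inv-Gamma(5.32 + 11/2, 8.85 + 118.5207/2) = Inv-Gamma(10.82, 68.11035).
E[σ²|data] = β/(α−1) = 68.11035/9.82 = 6.9359.

6.9359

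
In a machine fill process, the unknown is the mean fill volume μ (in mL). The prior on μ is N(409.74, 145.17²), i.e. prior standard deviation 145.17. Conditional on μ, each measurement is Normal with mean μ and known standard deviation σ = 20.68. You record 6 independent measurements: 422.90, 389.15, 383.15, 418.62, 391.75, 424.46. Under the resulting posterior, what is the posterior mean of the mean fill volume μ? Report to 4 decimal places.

For Normal data with known variance σ², a Normal(μ₀, σ₀²) prior on μ is conjugate. Posterior precision = 1/σ₀² + n/σ²; posterior mean is the precision-weighted average of μ₀ and x̄.
Σxᵢ = 422.90 + 389.15 + 383.15 + 418.62 + 391.75 + 424.46 = 2430.03, so n·x̄ = 2430.03.
σ₀² = 145.17² = 21074.3289, σ² = 20.68² = 427.6624; σ² + n·σ₀² = 427.6624 + 6·21074.3289 = 126873.6358.
Posterior mean = (μ₀/σ₀² + n·x̄/σ²)/(1/σ₀² + n/σ²) = (σ²·μ₀ + σ₀²·n·x̄)/(σ² + n·σ₀²) = (427.6624·409.74 + 21074.3289·2430.03)/126873.6358 = 51386481.848643/126873.6358 = 405.0210.

405.0210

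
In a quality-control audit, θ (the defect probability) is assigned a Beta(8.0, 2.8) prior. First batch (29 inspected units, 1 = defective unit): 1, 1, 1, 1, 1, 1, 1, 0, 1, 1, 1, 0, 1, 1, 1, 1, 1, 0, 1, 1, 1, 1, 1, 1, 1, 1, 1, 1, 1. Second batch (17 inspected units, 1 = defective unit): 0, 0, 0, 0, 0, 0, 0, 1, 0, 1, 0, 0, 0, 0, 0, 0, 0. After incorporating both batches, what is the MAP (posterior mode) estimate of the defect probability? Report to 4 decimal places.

The Beta prior is conjugate to a Binomial/Bernoulli likelihood; the update adds successes to α and failures to β.
After batch 1: Beta(8.0+26, 2.8+3) = Beta(34.0, 5.8).
After batch 2: Beta(34.0+2, 5.8+15) = Beta(36.0, 20.8).
Mode of Beta(a,b) for a,b>1 is (a−1)/(a+b−2) = 35.0/54.8 = 0.6387.

0.6387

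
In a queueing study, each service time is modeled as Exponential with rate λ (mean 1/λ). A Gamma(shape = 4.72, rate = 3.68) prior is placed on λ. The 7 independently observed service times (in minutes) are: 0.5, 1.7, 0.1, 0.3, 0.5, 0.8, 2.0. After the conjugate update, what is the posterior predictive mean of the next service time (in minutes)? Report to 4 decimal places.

With a Gamma(shape α, rate β) prior on the exponential rate λ, the posterior after n observations with total T = Σxᵢ is Gamma(α+n, β+T).
Sum of observations T = 5.9 minutes; n = 7.
Posterior: Gamma(4.72+7, 3.68+5.9) = Gamma(11.72, 9.58).
The predictive distribution for the next observation is Lomax; its mean is β/(α−1) = 9.58/10.72 = 0.8937.

0.8937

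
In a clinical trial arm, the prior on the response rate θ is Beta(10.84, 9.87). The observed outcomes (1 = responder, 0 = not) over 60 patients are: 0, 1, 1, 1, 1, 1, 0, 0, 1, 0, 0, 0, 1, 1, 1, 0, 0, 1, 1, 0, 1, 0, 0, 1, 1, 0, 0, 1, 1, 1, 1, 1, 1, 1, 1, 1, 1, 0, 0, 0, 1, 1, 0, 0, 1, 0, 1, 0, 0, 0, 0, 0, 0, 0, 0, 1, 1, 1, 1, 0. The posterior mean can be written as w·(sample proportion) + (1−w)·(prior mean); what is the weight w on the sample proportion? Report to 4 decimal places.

0.7434

The Beta prior is conjugate to a Binomial/Bernoulli likelihood; the update adds successes to α and failures to β.
Posterior mean = (α₀+k)/(α₀+β₀+n) = [n/(α₀+β₀+n)]·(k/n) + [(α₀+β₀)/(α₀+β₀+n)]·α₀/(α₀+β₀), so only n and the prior enter the weight.
The weight on the data is w = n/(α₀+β₀+n) = 60/(10.84+9.87+60) = 60/80.71 = 0.7434.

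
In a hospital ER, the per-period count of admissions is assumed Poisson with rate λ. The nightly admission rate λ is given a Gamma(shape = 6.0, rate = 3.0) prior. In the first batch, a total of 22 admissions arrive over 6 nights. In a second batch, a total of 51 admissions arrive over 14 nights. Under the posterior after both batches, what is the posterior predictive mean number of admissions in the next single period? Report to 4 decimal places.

3.4348

With a Gamma(shape α, rate β) prior, the Poisson likelihood is conjugate: the posterior is Gamma(α + ΣXᵢ, β + n).
After batch 1: Gamma(α+S, β+n) = Gamma(6.0+22, 3.0+6) = Gamma(28.0, 9.0).
After batch 2: Gamma(α+S, β+n) = Gamma(28.0+51, 9.0+14) = Gamma(79.0, 23.0).
The predictive distribution for one future period is NegBinom with mean α/β = 3.4348.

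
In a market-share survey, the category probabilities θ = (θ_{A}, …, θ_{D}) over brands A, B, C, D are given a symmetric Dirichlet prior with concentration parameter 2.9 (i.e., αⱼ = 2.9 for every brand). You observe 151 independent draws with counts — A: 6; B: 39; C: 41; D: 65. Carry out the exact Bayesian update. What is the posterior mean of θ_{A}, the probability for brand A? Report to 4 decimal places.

0.0547

The Dirichlet prior is conjugate to the Multinomial likelihood: each posterior αⱼ = prior αⱼ + observed count nⱼ.
Posterior concentration: (8.9, 41.9, 43.9, 67.9), total = 162.6.
E[θ_{A}|data] = α_{A}/Σα = 8.9/162.6 = 0.0547.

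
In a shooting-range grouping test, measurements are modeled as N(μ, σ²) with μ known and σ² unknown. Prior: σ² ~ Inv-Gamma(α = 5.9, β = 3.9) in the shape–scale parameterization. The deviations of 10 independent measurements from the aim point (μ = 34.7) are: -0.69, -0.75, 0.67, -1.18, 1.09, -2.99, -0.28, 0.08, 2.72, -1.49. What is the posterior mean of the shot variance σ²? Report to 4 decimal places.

With known mean μ and an Inverse-Gamma(α, β) prior on σ², the Normal likelihood is conjugate: posterior is Inv-Gamma(α + n/2, β + Σ(xᵢ−μ)²/2).
Σ(xᵢ−μ)² = (-0.69)² + (-0.75)² + (0.67)² + (-1.18)² + (1.09)² + (-2.99)² + (-0.28)² + (0.08)² + (2.72)² + (-1.49)² = 22.7114.
Posterior: Inv-Gamma(5.9 + 10/2, 3.9 + 22.7114/2) = Inv-Gamma(10.90, 15.25570).
E[σ²|data] = β/(α−1) = 15.25570/9.90 = 1.5410.

1.5410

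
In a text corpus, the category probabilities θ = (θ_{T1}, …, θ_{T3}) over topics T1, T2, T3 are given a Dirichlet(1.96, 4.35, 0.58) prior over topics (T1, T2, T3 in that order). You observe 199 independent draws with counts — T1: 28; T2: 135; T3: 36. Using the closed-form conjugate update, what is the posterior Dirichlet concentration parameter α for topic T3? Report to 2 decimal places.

The Dirichlet prior is conjugate to the Multinomial likelihood: each posterior αⱼ = prior αⱼ + observed count nⱼ.
Posterior concentration: (29.96, 139.35, 36.58), total = 205.89.
α_{T3} = 0.58 + 36 = 36.58.

36.58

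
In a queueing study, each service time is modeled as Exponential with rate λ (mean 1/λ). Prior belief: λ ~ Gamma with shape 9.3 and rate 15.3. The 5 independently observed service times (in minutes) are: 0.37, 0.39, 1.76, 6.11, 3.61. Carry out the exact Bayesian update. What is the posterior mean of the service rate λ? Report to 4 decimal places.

0.5192

With a Gamma(shape α, rate β) prior on the exponential rate λ, the posterior after n observations with total T = Σxᵢ is Gamma(α+n, β+T).
Sum of observations T = 12.24 minutes; n = 5.
Posterior: Gamma(9.3+5, 15.3+12.24) = Gamma(14.3, 27.54).
Posterior mean of λ = α/β = 14.3/27.54 = 0.5192.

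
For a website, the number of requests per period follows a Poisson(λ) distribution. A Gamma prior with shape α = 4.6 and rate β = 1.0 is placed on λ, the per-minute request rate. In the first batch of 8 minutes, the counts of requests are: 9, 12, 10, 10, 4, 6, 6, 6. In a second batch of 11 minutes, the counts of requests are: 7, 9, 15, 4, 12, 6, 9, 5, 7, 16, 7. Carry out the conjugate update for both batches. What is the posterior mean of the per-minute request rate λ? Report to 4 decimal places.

8.2300

With a Gamma(shape α, rate β) prior, the Poisson likelihood is conjugate: the posterior is Gamma(α + ΣXᵢ, β + n).
Batch 1: sum of counts S = 63 over n = 8 minutes.
After batch 1: Gamma(α+S, β+n) = Gamma(4.6+63, 1.0+8) = Gamma(67.6, 9.0).
Batch 2: sum of counts S = 97 over n = 11 minutes.
After batch 2: Gamma(α+S, β+n) = Gamma(67.6+97, 9.0+11) = Gamma(164.6, 20.0).
Posterior mean = α/β = 164.6/20.0 = 8.2300.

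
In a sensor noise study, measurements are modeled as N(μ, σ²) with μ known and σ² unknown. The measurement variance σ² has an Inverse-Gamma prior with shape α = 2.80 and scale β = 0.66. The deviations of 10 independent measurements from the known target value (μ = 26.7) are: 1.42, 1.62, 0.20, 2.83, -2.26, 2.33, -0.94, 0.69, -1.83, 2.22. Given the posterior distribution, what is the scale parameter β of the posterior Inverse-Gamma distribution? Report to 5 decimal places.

17.09160

With known mean μ and an Inverse-Gamma(α, β) prior on σ², the Normal likelihood is conjugate: posterior is Inv-Gamma(α + n/2, β + Σ(xᵢ−μ)²/2).
Σ(xᵢ−μ)² = (1.42)² + (1.62)² + (0.20)² + (2.83)² + (-2.26)² + (2.33)² + (-0.94)² + (0.69)² + (-1.83)² + (2.22)² = 32.8632.
Posterior: Inv-Gamma(2.80 + 10/2, 0.66 + 32.8632/2) = Inv-Gamma(7.80, 17.09160).
Posterior β = 17.09160.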